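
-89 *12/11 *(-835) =891780/11 = 81070.91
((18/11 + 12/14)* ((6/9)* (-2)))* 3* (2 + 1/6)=-1664/77 = -21.61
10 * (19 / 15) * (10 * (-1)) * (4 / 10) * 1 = -50.67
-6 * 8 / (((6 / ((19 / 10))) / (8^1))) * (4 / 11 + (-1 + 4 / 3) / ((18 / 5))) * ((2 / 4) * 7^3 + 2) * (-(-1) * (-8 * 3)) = 114348992/495 = 231008.06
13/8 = 1.62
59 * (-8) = -472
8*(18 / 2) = 72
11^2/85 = 121/85 = 1.42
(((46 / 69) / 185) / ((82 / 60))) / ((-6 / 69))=-46/1517 = -0.03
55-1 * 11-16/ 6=124/3 = 41.33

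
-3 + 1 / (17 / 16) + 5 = 50/17 = 2.94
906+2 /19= 17216/19 = 906.11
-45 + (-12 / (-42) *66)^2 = 15219/49 = 310.59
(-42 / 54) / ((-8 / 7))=49/72 = 0.68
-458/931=-0.49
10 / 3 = 3.33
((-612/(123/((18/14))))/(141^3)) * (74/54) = -2516/804524427 = 0.00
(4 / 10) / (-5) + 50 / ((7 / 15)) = 18736/175 = 107.06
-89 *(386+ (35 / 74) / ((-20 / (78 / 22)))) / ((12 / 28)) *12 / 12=-782826289/9768 = -80141.92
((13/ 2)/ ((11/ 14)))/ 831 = 91/9141 = 0.01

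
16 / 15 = 1.07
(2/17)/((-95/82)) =-164/1615 = -0.10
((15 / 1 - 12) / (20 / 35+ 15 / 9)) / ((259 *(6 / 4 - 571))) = -18/1980721 = 0.00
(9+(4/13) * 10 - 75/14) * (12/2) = 3669/91 = 40.32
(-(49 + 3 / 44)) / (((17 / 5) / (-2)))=635/22 = 28.86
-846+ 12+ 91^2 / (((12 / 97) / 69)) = 18471575/4 = 4617893.75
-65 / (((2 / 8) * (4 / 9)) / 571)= -334035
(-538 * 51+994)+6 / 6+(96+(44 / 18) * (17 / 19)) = -4504963/171 = -26344.81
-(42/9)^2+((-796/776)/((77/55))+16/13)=-3381047/158886 = -21.28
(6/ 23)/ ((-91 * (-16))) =3/16744 = 0.00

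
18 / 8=9/4 = 2.25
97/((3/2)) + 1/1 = 197/3 = 65.67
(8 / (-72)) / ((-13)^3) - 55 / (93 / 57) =-33.71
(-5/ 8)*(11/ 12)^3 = -6655/13824 = -0.48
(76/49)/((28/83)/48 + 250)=75696/12201343 = 0.01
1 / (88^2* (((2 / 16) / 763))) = 763/968 = 0.79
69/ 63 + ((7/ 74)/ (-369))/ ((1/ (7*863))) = -86663/191142 = -0.45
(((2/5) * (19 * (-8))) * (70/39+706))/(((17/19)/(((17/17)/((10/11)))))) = -876923872/16575 = -52906.42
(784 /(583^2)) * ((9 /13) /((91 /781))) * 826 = 59115168/5221931 = 11.32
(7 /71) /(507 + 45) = 7/39192 = 0.00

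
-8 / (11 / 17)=-136/11 = -12.36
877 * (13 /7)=1628.71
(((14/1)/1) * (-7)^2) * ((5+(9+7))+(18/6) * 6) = 26754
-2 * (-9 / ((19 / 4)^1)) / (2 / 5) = 180/19 = 9.47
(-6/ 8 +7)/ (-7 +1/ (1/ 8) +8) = 25/36 = 0.69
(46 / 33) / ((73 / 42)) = 644/803 = 0.80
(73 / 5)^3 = 389017/125 = 3112.14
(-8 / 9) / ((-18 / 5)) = 20/81 = 0.25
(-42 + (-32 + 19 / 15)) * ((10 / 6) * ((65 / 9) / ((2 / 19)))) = -1347385/162 = -8317.19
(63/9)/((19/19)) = 7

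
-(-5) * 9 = 45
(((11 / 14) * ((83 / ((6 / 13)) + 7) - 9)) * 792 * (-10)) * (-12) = 92957040/7 = 13279577.14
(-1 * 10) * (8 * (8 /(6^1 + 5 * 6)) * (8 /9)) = -1280/81 = -15.80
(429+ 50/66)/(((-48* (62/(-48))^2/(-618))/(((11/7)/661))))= 5008272/635221 = 7.88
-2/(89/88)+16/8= 2/89 = 0.02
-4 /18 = -2/9 = -0.22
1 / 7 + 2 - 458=-455.86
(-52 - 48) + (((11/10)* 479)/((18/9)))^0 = -99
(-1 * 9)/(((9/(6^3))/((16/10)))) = -1728/5 = -345.60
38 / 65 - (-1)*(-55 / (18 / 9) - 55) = -10649/130 = -81.92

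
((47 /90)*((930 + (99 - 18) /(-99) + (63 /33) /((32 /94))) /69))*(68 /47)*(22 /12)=932297/49680 = 18.77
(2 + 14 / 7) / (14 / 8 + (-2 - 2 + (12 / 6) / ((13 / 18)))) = 208/27 = 7.70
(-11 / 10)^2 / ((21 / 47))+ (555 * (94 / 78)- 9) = 18087731/27300 = 662.55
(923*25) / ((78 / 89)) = 157975/6 = 26329.17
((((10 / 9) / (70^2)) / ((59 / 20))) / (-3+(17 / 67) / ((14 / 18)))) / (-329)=67/766753911 = 0.00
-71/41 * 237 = -16827/41 = -410.41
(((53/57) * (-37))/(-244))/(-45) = -1961/625860 = 0.00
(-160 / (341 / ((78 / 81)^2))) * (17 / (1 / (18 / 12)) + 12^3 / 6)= -1027520/7533 = -136.40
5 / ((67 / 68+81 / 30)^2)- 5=-7272045/1570009 = -4.63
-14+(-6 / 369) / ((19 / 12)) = -10914/779 = -14.01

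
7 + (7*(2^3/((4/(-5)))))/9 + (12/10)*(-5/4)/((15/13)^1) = -187/90 = -2.08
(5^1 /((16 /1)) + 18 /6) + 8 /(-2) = -11/16 = -0.69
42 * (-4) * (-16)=2688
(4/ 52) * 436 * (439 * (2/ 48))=47851/78 = 613.47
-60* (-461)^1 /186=4610/31 = 148.71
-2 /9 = -0.22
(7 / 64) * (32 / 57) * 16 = 56/57 = 0.98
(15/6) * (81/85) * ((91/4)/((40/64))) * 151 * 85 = 1113021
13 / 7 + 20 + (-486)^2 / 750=336.79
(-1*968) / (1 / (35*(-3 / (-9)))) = -33880/3 = -11293.33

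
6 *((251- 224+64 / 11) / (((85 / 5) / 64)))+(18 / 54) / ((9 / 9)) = 416059/561 = 741.64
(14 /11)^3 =2744/1331 = 2.06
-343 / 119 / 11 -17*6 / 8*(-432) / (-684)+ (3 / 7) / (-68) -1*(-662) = 65030605/99484 = 653.68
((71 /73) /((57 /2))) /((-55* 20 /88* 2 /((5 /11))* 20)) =-71/2288550 = 0.00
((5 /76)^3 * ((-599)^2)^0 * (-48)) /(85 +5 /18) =-675/4211426 = 0.00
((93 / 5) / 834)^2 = 961/1932100 = 0.00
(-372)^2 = 138384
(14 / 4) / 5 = 7/10 = 0.70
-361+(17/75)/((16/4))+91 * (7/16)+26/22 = -4223327/13200 = -319.95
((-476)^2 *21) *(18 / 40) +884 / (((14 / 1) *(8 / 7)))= 42823969/20 = 2141198.45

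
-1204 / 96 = -301/24 = -12.54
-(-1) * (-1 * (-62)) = 62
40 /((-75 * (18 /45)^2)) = -3.33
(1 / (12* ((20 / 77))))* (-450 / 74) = -1155/592 = -1.95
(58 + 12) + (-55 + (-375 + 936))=576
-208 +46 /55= -11394/55 = -207.16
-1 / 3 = -0.33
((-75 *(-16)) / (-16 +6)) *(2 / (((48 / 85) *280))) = -85/56 = -1.52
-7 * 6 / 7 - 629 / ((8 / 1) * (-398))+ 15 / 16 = -4.86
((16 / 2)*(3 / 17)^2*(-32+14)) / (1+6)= -1296/2023 = -0.64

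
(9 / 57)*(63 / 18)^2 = 147/76 = 1.93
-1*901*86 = -77486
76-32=44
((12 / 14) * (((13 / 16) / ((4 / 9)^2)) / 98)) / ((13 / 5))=1215/87808 = 0.01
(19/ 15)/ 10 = 19/150 = 0.13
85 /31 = 2.74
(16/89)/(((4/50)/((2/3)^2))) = 800/801 = 1.00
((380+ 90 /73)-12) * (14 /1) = 377356/73 = 5169.26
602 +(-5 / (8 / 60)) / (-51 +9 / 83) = 1697307/2816 = 602.74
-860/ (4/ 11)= -2365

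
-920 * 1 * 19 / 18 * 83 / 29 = -725420/261 = -2779.39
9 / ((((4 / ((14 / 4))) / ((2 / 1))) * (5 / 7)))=441/20 = 22.05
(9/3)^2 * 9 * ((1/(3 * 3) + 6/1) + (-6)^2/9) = 819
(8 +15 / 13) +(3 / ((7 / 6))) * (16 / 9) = 1249/91 = 13.73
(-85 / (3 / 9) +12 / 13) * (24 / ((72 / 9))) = -9909/13 = -762.23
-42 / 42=-1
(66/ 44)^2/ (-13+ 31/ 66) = -297/1654 = -0.18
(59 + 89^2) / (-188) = -1995/47 = -42.45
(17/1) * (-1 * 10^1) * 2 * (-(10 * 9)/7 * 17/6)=86700/7 = 12385.71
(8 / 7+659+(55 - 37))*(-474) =-2250078/7 = -321439.71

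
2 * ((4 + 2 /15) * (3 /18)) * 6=124/15 = 8.27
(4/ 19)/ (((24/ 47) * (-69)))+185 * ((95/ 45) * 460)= 471056851/2622 = 179655.55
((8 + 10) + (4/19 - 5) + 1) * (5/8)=675/76 = 8.88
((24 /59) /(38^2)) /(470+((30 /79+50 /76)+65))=316/601298795 = 0.00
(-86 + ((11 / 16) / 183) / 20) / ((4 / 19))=-408.50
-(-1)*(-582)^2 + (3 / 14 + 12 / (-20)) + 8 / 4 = 23710793/70 = 338725.61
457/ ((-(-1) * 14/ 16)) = 3656/7 = 522.29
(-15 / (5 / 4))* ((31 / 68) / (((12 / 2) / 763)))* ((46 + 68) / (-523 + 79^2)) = -13.87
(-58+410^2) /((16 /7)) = 588147/8 = 73518.38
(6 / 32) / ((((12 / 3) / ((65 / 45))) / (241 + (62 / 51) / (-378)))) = 3774823/231336 = 16.32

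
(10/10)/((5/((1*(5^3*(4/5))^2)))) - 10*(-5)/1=2050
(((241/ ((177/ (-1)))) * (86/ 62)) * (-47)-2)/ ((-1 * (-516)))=476087/2831292 = 0.17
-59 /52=-1.13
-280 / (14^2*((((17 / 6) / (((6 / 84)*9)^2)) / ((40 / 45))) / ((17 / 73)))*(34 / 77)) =-0.10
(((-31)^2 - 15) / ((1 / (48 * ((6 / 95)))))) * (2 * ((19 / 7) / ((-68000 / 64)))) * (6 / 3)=-2179584/74375 = -29.31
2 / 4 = 1/2 = 0.50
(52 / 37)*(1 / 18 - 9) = -4186/333 = -12.57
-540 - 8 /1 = -548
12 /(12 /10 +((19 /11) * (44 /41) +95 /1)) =2460/20101 = 0.12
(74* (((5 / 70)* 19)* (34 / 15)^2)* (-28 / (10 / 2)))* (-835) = 542862224/225 = 2412721.00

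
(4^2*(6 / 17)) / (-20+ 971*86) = 48/709631 = 0.00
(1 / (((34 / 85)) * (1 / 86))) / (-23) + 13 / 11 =-2066/253 = -8.17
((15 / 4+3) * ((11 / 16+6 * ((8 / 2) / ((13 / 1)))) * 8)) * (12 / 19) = 42687/494 = 86.41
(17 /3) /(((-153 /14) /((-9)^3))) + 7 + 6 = 391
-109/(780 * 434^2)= -109/146917680 = 0.00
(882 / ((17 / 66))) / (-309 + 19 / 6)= -349272/31195 = -11.20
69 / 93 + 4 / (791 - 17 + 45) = 18961/25389 = 0.75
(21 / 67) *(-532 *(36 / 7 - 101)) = 1070916/67 = 15983.82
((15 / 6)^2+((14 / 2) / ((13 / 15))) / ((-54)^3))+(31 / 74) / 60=98729392/15779205 = 6.26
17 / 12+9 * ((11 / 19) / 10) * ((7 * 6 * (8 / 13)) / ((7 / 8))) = 249091/14820 = 16.81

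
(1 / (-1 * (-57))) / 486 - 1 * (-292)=8088985/27702 = 292.00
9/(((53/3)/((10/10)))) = 27/53 = 0.51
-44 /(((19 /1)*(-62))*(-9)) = -22/5301 = 0.00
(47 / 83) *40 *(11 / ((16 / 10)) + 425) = 811925/83 = 9782.23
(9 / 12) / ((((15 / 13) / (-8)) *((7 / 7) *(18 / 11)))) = -143/45 = -3.18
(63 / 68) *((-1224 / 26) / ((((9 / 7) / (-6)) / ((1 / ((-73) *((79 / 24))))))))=-63504/74971 = -0.85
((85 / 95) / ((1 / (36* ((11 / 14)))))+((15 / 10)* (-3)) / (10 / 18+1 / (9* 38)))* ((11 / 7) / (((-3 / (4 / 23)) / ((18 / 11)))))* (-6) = 2743632/177821 = 15.43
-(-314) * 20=6280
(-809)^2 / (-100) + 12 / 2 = -653881/100 = -6538.81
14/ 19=0.74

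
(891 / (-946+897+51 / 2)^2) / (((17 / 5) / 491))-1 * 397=-6158921/37553 = -164.01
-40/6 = -20/3 = -6.67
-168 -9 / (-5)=-831/5 = -166.20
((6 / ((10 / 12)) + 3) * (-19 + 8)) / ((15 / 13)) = -2431/25 = -97.24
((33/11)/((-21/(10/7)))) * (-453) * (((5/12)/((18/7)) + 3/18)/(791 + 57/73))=782633/20391840 = 0.04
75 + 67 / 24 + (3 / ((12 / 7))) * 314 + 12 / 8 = 15091/24 = 628.79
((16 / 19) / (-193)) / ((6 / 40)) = -0.03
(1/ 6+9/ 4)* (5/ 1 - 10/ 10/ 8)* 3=1131/32 = 35.34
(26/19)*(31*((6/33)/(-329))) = -1612/68761 = -0.02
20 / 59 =0.34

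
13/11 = 1.18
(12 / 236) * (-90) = -270/59 = -4.58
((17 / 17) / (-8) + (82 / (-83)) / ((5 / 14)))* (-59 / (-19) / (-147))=566341/9272760 = 0.06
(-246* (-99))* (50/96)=101475/8 = 12684.38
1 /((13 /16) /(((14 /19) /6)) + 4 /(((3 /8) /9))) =0.01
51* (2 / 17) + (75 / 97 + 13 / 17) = 12430/1649 = 7.54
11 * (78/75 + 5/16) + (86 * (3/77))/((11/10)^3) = 713100137/40994800 = 17.39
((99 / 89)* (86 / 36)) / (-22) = -43/356 = -0.12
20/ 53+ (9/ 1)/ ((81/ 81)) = 497/53 = 9.38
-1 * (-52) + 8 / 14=368/7 = 52.57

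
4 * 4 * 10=160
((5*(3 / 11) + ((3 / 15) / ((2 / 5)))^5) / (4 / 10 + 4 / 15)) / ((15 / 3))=1473/3520 = 0.42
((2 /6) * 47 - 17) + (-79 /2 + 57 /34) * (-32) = 61660/51 = 1209.02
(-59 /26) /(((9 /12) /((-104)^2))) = -98176/3 = -32725.33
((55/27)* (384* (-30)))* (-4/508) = 70400/381 = 184.78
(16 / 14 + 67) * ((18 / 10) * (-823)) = -3533139/35 = -100946.83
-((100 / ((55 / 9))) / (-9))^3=8000/1331 = 6.01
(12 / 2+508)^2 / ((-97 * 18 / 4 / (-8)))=4842.08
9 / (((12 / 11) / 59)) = 1947/4 = 486.75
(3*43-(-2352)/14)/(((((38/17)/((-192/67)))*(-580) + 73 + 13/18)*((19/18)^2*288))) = 408969/232480751 = 0.00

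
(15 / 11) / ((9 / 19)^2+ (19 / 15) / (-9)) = 731025/44836 = 16.30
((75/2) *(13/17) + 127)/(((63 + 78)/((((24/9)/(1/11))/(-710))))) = -116446/2552805 = -0.05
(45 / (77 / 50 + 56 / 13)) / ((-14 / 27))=-131625/8869 = -14.84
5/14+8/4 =33/14 = 2.36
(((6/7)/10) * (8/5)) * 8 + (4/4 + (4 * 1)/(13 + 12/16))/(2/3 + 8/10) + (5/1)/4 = 273353/84700 = 3.23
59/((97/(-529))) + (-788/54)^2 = -7694927/70713 = -108.82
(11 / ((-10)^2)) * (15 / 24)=11/160 = 0.07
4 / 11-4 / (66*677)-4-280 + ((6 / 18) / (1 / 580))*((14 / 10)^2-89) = -637141854/37235 = -17111.37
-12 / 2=-6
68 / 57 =1.19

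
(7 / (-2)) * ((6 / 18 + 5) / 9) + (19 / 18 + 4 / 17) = -719/918 = -0.78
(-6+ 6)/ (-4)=0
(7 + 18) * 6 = 150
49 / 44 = 1.11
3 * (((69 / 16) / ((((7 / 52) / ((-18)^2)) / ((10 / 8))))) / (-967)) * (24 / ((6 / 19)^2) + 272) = -279366165/13538 = -20635.70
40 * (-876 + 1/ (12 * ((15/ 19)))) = -315322/9 = -35035.78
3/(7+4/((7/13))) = 21/101 = 0.21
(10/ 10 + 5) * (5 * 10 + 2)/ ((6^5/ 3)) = 13/108 = 0.12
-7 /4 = -1.75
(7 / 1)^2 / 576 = 49/576 = 0.09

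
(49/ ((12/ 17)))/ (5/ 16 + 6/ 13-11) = -43316/6381 = -6.79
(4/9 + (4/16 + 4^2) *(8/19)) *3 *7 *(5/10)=4361/57 = 76.51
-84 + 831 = 747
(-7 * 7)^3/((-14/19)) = 319333/2 = 159666.50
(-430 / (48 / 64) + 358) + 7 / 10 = -6439/30 = -214.63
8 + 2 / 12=49/6 = 8.17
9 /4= 2.25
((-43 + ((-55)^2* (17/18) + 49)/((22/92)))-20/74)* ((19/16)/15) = 421370201/439560 = 958.62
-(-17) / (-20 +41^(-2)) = -28577/33619 = -0.85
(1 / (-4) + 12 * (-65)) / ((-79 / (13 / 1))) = 40573/316 = 128.40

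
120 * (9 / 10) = 108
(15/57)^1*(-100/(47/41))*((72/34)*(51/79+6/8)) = -67.84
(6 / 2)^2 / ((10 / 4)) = 18/5 = 3.60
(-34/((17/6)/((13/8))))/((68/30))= -585/68 = -8.60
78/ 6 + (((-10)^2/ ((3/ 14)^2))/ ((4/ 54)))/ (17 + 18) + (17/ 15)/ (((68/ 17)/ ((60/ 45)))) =38402/45 = 853.38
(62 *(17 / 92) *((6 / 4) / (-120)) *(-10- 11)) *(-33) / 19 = -365211/69920 = -5.22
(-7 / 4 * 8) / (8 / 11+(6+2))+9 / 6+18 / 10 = 407/240 = 1.70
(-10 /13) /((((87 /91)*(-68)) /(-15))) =-175/986 = -0.18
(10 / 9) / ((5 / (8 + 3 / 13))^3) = 2450086/494325 = 4.96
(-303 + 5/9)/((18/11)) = -184.83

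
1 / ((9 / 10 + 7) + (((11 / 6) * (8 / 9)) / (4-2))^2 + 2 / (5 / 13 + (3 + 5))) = 794610/6994519 = 0.11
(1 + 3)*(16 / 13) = 64/13 = 4.92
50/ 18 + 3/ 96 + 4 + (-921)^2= 244295369/288 = 848247.81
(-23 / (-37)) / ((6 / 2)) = 23/111 = 0.21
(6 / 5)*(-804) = -4824/5 = -964.80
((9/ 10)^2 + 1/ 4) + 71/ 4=1881/100 = 18.81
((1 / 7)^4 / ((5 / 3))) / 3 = 1/12005 = 0.00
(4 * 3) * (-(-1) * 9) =108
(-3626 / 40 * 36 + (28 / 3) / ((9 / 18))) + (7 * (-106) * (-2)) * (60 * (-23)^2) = 706483729/15 = 47098915.27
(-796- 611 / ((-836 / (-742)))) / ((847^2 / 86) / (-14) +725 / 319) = 48109174/21338083 = 2.25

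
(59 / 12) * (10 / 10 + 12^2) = 8555/12 = 712.92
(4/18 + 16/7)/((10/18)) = 158/35 = 4.51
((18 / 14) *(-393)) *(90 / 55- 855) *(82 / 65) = 388935594/715 = 543965.87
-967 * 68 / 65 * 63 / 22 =-2071314/715 = -2896.94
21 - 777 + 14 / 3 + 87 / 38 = -85391/114 = -749.04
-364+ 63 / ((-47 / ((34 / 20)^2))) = -1729007/4700 = -367.87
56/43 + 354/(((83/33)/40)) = 5631.18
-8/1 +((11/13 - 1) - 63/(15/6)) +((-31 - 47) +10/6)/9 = -73421/1755 = -41.84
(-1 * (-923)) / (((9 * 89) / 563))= 519649/801 = 648.75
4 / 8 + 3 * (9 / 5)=59/10 = 5.90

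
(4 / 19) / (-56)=-1/266 = 0.00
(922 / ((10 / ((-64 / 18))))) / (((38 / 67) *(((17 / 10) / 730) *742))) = -360760160/1078497 = -334.50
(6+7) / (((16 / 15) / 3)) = 585/16 = 36.56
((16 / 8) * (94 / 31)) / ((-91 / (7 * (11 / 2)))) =-1034/403 = -2.57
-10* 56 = -560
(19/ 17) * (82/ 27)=3.39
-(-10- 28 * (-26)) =-718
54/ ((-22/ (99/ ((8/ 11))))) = -2673/8 = -334.12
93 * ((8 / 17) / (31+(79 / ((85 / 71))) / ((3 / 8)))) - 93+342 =13152633/52777 = 249.21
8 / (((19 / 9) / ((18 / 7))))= 9.74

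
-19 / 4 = -4.75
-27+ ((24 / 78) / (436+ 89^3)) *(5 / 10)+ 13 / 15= -47929918/1834053 = -26.13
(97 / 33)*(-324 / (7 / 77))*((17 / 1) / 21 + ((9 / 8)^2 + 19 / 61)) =-170815545/6832 = -25002.28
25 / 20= 5/4 = 1.25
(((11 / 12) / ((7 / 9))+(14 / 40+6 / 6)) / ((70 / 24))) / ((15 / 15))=1062/1225 = 0.87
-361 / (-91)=361/91 = 3.97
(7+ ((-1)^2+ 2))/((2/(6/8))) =15/4 = 3.75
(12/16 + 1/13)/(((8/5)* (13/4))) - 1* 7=-9249/1352 = -6.84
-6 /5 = -1.20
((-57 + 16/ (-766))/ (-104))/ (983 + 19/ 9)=196551/353150512 = 0.00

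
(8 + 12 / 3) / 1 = 12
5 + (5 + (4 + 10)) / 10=69/10 = 6.90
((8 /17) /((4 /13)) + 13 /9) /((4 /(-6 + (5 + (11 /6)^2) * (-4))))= -161525/5508 = -29.33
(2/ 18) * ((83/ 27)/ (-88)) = -83/21384 = 0.00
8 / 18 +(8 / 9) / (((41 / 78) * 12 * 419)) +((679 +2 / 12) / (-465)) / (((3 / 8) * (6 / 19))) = -512847358/43136469 = -11.89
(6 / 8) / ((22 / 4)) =0.14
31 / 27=1.15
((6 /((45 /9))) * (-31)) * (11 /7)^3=-247566/1715 = -144.35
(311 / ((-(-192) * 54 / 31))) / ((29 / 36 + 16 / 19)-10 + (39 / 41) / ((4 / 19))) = -7510339/30966336 = -0.24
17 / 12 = 1.42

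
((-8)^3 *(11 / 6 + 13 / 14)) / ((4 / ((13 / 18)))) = -48256/189 = -255.32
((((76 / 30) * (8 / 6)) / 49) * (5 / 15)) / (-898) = -76/2970135 = 0.00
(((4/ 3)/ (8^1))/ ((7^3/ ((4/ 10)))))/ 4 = 1/20580 = 0.00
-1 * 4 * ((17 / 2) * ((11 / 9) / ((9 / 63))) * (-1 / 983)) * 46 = 120428/8847 = 13.61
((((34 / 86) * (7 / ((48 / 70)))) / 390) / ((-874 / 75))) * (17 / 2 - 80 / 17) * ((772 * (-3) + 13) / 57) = 2821175/20724288 = 0.14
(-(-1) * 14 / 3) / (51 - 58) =-2/3 = -0.67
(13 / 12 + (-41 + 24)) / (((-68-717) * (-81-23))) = -191/979680 = 0.00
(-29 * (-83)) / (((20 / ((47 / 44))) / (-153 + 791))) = 3280741/40 = 82018.52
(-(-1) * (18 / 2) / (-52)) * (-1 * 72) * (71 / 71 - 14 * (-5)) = 11502/13 = 884.77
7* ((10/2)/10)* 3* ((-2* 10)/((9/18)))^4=26880000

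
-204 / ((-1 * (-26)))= -102/13 = -7.85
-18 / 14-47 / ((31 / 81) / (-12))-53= 308008/217 = 1419.39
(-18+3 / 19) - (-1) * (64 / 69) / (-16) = -23467/1311 = -17.90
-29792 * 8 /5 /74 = -119168/185 = -644.15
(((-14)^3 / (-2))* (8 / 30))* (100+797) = 1640912/5 = 328182.40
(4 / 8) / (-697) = -1/1394 = 0.00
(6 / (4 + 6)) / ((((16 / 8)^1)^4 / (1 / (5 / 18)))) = 27/200 = 0.14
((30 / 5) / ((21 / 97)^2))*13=244634/147 = 1664.18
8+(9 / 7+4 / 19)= 1263/133 = 9.50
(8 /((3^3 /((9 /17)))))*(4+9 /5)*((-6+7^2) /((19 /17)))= 9976/285 = 35.00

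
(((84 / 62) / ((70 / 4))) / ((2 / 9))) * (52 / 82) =1404/6355 = 0.22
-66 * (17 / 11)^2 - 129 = -3153/11 = -286.64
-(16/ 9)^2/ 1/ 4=-64/81 = -0.79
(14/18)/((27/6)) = 14/81 = 0.17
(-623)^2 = 388129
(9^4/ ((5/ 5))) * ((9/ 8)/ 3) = 19683/8 = 2460.38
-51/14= -3.64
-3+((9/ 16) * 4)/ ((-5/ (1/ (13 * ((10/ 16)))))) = -993/325 = -3.06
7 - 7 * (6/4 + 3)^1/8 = 49/16 = 3.06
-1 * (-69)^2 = -4761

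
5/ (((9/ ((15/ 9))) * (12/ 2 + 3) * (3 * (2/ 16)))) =200/729 = 0.27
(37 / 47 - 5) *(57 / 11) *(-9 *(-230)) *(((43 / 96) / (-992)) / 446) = 7610355/166354432 = 0.05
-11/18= -0.61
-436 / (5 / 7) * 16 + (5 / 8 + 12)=-390151/40 = -9753.78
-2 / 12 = -1/6 = -0.17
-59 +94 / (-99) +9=-5044/99 = -50.95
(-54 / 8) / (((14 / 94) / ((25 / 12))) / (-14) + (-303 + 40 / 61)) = 1935225/86683564 = 0.02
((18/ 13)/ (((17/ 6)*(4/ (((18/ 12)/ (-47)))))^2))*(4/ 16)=729/265574816 = 0.00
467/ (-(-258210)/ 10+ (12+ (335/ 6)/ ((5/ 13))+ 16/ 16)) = 2802/155875 = 0.02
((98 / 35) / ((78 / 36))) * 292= 24528/65 = 377.35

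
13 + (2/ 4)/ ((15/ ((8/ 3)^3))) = 5521/405 = 13.63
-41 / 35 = -1.17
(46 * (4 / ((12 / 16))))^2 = 541696/9 = 60188.44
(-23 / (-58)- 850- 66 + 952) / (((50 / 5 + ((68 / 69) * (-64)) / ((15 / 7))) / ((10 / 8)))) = -2.34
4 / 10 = 2/5 = 0.40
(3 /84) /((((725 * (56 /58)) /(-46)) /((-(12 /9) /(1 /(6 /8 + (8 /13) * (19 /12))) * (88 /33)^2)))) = 49496/1289925 = 0.04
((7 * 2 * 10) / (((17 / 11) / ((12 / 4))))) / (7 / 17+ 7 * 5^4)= 10/161 = 0.06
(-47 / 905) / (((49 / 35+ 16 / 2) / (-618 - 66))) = 684/181 = 3.78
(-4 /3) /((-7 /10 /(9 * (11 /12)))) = 110/7 = 15.71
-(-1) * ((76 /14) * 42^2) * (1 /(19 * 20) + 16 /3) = 255486/5 = 51097.20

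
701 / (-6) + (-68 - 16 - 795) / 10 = -3071/15 = -204.73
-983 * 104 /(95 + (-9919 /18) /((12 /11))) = 22082112/88589 = 249.26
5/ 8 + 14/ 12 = 43/24 = 1.79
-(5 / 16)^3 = -125/4096 = -0.03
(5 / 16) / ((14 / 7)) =5/32 = 0.16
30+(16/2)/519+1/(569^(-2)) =323791.02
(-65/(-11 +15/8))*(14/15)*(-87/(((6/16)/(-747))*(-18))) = -14018368/219 = -64010.81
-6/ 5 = -1.20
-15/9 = -5/3 = -1.67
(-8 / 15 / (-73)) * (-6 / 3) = -16/1095 = -0.01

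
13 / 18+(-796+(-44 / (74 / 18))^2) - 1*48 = -17957363/24642 = -728.73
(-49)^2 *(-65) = -156065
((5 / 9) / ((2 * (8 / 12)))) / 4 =5/48 = 0.10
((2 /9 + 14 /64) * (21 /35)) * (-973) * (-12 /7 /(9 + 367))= 17653/15040 = 1.17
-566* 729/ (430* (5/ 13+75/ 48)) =-529776/1075 = -492.81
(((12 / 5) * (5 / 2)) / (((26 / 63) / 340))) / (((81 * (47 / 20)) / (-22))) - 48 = -1135184/1833 = -619.30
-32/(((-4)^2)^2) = -1/8 = -0.12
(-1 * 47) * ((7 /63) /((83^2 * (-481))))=47/29822481 = 0.00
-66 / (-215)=66/215 = 0.31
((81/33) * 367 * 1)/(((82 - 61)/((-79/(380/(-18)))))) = 2348433/14630 = 160.52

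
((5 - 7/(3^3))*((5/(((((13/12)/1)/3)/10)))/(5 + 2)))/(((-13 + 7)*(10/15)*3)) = -7.81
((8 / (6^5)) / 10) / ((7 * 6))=1/408240 = 0.00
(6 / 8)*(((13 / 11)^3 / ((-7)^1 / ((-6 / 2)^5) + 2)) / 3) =533871/2624732 = 0.20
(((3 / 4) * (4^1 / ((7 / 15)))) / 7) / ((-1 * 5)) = -9/49 = -0.18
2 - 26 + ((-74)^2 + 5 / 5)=5453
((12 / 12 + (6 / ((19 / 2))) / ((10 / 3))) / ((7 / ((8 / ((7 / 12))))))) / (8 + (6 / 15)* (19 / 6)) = 32544/129409 = 0.25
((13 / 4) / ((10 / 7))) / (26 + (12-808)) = -13/4400 = 0.00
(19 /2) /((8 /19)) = 361/16 = 22.56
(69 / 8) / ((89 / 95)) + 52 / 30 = 116837/10680 = 10.94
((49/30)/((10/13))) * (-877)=-1862.16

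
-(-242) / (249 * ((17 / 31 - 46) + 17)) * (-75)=93775/36603 = 2.56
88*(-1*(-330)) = 29040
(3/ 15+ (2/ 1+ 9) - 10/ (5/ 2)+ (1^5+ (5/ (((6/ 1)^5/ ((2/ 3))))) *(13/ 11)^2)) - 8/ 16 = 54340969/7056720 = 7.70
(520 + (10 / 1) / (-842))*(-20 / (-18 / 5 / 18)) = 21891500/421 = 51998.81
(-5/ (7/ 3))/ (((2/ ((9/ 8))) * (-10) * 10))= 27/2240 = 0.01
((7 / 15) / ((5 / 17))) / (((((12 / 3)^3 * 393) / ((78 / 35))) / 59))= 13039/1572000 = 0.01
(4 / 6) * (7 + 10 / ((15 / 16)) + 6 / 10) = 548/45 = 12.18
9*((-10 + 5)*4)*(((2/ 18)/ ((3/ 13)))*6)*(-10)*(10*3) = 156000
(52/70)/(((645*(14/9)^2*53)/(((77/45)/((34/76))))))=8151/237300875 = 0.00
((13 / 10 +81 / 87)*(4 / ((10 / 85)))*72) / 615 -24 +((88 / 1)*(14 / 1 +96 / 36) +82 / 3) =43959726/29725 = 1478.88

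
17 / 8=2.12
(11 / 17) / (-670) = -11/11390 = 0.00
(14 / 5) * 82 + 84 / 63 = 3464/15 = 230.93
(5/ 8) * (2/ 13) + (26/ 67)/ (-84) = 6697/73164 = 0.09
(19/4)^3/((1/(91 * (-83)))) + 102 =-51799499/64 = -809367.17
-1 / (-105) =1/105 = 0.01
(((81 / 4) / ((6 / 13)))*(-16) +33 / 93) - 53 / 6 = -132149/186 = -710.48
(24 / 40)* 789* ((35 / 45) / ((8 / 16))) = 3682/5 = 736.40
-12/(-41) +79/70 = 4079/2870 = 1.42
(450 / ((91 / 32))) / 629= 14400/57239 = 0.25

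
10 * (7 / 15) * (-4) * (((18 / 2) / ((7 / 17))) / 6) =-68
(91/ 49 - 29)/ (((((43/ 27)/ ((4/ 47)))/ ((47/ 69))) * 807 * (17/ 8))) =-18240/31658879 = 0.00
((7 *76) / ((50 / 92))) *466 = 11403952/25 = 456158.08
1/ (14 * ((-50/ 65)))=-13/140 = -0.09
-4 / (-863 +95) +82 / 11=15755/2112 = 7.46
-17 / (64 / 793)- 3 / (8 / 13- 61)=-10580089/50240 = -210.59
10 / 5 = 2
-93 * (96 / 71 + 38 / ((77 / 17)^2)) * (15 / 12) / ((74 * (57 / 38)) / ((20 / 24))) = -2.80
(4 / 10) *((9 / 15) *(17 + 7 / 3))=116/25 = 4.64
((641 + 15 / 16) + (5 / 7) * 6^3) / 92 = 89177/10304 = 8.65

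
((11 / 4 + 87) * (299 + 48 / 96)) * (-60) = -3225615/2 = -1612807.50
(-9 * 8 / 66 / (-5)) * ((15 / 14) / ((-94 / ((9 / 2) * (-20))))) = 810/3619 = 0.22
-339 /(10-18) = 339/8 = 42.38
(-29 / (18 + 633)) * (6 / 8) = -0.03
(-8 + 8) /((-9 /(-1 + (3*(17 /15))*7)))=0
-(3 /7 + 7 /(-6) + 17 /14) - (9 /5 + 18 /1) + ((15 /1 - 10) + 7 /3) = -453/35 = -12.94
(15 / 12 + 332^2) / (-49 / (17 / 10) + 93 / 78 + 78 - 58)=-97439121/6746 = -14443.98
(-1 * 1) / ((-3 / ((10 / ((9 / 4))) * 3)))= 4.44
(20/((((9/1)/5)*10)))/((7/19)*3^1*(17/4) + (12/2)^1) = 760/7317 = 0.10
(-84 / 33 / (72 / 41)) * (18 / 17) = -287/187 = -1.53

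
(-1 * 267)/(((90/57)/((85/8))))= -28747/16 = -1796.69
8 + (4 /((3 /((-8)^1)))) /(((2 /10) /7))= -1096/3 = -365.33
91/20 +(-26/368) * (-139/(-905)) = 755859/166520 = 4.54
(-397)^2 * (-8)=-1260872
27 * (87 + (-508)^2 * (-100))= -696770451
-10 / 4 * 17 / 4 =-85/8 = -10.62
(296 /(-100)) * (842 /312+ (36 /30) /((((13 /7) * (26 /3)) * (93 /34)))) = -31704671/3929250 = -8.07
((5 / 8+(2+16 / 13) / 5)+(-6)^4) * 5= 674581/104 = 6486.36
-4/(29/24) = -96/29 = -3.31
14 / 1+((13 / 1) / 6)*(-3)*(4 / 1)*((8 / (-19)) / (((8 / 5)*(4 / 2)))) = 331/19 = 17.42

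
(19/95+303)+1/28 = 42453/140 = 303.24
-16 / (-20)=4/5 = 0.80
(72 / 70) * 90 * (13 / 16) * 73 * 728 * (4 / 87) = 5329584/29 = 183778.76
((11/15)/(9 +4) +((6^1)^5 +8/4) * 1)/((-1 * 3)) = -1516721/585 = -2592.69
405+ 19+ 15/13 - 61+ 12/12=365.15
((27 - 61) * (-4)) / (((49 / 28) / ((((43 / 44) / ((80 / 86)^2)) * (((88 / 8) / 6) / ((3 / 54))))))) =4054857/1400 = 2896.33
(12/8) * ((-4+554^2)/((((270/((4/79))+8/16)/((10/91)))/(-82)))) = -377501760/485303 = -777.87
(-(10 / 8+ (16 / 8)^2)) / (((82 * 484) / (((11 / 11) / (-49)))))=3/1111264 = 0.00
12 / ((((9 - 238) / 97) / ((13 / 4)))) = -3783/229 = -16.52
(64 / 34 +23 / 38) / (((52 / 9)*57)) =4821/638248 = 0.01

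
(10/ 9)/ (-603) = -10/5427 = 0.00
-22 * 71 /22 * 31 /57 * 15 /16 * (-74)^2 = -15065845/76 = -198234.80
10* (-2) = -20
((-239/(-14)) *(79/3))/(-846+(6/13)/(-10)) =-1227265/2309706 = -0.53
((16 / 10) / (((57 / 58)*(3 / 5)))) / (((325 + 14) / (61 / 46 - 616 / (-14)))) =161240/444429 = 0.36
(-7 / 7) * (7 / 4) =-7/4 = -1.75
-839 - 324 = -1163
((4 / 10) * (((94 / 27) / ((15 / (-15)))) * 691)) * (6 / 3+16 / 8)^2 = -2078528/135 = -15396.50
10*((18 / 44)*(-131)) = -5895/11 = -535.91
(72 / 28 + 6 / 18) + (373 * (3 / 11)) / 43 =52352/9933 = 5.27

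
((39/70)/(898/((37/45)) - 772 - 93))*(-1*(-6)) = 4329/294175 = 0.01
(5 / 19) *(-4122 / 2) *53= -546165/19 = -28745.53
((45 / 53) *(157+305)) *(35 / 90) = 8085/53 = 152.55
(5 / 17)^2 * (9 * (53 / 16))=11925/4624 = 2.58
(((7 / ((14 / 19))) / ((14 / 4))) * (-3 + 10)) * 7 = 133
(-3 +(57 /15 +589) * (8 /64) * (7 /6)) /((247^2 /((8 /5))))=3338/1525225 = 0.00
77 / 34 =2.26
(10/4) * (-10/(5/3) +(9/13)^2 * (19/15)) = -4557/338 = -13.48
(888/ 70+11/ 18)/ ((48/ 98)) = 58639/2160 = 27.15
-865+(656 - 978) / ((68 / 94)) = -22272/17 = -1310.12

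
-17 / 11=-1.55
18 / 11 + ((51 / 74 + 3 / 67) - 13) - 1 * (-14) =183811/54538 = 3.37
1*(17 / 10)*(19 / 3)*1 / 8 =323/240 = 1.35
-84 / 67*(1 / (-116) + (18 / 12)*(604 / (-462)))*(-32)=-1688928/21373 = -79.02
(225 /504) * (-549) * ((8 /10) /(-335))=549/938 = 0.59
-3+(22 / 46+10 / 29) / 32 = -63483/21344 = -2.97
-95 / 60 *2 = -19/6 = -3.17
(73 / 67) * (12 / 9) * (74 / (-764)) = -5402/38391 = -0.14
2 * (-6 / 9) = -4/3 = -1.33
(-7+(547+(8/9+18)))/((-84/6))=-2515/63 = -39.92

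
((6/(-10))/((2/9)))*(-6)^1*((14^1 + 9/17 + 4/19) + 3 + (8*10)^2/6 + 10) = 5726592/323 = 17729.39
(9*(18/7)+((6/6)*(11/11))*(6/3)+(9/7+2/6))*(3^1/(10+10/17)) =4777/630 = 7.58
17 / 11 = 1.55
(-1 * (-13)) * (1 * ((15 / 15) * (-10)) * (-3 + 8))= -650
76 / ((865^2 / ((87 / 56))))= 1653/10475150 = 0.00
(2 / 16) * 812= 203/2 = 101.50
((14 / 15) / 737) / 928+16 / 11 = 7461127/5129520 = 1.45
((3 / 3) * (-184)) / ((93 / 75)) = -4600/31 = -148.39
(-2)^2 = 4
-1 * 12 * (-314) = 3768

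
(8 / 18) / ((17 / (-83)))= -332/153 = -2.17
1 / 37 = 0.03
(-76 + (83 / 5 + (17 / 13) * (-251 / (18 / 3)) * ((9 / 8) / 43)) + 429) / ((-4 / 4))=-16464507/44720 = -368.17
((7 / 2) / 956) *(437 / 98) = 0.02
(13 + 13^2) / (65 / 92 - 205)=-2392/2685 = -0.89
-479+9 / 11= -478.18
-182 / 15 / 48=-91/360 = -0.25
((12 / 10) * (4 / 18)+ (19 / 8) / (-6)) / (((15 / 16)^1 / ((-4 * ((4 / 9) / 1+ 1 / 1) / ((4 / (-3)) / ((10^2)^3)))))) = -16120000/27 = -597037.04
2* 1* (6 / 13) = 12/13 = 0.92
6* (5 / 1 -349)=-2064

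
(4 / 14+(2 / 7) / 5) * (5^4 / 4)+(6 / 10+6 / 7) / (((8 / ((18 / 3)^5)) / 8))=398451/35 = 11384.31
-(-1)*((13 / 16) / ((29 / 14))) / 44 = 91/10208 = 0.01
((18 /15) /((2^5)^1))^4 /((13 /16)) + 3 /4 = 24960081/33280000 = 0.75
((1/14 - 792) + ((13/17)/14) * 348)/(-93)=183955/22134 = 8.31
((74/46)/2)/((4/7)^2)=1813/736 = 2.46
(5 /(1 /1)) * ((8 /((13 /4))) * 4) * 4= 2560/13 = 196.92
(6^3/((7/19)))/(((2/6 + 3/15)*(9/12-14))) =-82.96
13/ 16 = 0.81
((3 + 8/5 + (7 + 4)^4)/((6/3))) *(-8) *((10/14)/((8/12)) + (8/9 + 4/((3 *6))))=-8055080/63 = -127858.41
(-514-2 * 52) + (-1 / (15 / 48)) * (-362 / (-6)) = -12166/15 = -811.07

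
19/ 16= 1.19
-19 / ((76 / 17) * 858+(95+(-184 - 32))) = -323/63151 = -0.01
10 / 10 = 1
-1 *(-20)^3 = 8000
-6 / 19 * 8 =-48/19 = -2.53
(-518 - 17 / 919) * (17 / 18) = -8093003/16542 = -489.24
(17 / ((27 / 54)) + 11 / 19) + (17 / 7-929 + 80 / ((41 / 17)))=-4683155/5453 = -858.82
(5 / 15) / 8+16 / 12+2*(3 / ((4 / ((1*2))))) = 35/8 = 4.38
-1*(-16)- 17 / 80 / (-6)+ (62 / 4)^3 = 1795157/480 = 3739.91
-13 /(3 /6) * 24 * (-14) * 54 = 471744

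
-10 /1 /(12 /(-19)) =95/6 = 15.83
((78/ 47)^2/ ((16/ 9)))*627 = 8583003/8836 = 971.37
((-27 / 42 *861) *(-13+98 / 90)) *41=1351524/5 = 270304.80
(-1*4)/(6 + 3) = -4/9 = -0.44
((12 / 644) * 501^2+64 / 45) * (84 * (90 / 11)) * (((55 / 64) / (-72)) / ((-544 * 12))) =5.88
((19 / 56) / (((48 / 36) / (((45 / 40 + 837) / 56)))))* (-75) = -28663875/100352 = -285.63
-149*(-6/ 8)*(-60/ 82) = -6705/82 = -81.77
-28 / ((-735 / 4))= 16/105 = 0.15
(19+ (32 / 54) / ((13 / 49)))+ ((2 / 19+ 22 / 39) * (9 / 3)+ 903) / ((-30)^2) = 22.24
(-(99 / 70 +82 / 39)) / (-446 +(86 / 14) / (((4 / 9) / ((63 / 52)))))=76808/9374925 = 0.01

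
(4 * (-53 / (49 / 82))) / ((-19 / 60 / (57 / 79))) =808.35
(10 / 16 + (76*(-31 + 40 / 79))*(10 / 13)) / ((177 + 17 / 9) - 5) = -10.25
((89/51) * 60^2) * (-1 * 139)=-14845200/17 = -873247.06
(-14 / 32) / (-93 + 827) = -7/11744 = 0.00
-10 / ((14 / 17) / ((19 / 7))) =-1615/49 = -32.96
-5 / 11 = -0.45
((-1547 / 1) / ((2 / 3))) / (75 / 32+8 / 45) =-3341520/3631 = -920.28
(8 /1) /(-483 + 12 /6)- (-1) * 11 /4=5259/1924 = 2.73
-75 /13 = -5.77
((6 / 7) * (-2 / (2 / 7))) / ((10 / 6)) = -18/5 = -3.60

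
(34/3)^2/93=1156/837 = 1.38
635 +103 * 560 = 58315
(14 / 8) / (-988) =-7/3952 = 0.00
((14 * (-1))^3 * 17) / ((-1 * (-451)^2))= 46648/203401 = 0.23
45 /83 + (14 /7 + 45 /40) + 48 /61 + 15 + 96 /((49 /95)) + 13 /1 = 433807911/1984696 = 218.58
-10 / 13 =-0.77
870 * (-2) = -1740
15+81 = 96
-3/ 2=-1.50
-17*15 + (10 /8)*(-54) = -645/2 = -322.50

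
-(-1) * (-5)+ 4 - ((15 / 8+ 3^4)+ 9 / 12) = -84.62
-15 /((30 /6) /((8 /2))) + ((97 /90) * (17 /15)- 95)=-142801/1350 = -105.78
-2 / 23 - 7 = -7.09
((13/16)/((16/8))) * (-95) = -1235/32 = -38.59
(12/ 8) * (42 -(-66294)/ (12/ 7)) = 58070.25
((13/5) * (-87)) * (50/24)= -1885/4 = -471.25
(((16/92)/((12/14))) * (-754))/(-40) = 2639/690 = 3.82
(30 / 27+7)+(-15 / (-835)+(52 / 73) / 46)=20553100/2523537 = 8.14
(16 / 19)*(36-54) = -288/19 = -15.16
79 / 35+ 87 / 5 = 688/35 = 19.66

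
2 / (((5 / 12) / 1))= 24/5 = 4.80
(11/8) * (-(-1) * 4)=11/2 = 5.50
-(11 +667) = -678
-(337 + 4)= -341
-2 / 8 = -1/4 = -0.25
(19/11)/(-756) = -19/8316 = 0.00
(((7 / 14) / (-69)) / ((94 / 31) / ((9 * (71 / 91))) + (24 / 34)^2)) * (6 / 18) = -636089/244931692 = 0.00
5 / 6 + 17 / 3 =6.50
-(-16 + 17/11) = 159/11 = 14.45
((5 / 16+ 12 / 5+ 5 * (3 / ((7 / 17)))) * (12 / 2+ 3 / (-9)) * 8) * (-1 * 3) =-5323.19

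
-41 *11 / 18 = -451/18 = -25.06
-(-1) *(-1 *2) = -2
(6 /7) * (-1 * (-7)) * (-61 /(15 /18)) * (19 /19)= -2196/5 = -439.20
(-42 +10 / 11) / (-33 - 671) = 113/1936 = 0.06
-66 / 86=-33/43 = -0.77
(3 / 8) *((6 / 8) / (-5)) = -9/160 = -0.06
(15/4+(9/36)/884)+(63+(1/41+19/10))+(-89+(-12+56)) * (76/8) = -260105303/724880 = -358.83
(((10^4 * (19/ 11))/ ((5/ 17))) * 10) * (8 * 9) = 465120000/11 = 42283636.36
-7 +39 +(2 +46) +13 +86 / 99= 9293/99 = 93.87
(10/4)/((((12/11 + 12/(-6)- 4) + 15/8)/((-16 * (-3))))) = -3520/89 = -39.55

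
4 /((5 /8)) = 32/5 = 6.40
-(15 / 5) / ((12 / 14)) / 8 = -7/16 = -0.44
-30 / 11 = -2.73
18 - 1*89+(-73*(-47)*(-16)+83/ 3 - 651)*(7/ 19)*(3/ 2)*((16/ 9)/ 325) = -13273073/55575 = -238.83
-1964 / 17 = -115.53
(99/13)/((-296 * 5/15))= -297/3848 = -0.08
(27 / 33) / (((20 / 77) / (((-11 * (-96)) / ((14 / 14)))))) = 16632/5 = 3326.40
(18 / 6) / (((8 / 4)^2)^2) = 3/16 = 0.19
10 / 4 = 5/2 = 2.50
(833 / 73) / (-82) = -833/5986 = -0.14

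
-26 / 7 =-3.71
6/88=3/44 = 0.07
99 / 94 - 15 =-1311/94 = -13.95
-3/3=-1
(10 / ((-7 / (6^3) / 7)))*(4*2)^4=-8847360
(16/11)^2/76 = 64/2299 = 0.03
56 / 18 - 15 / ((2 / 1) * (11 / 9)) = -599/198 = -3.03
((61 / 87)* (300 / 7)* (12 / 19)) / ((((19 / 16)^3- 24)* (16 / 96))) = -359792640/70540673 = -5.10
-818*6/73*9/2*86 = -1899396/73 = -26019.12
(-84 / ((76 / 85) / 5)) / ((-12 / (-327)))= -972825/76 = -12800.33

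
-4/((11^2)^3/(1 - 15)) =56/1771561 = 0.00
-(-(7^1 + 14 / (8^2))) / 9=77/96 = 0.80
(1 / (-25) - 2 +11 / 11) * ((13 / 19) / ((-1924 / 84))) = 546/17575 = 0.03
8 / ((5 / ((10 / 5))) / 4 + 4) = 64/37 = 1.73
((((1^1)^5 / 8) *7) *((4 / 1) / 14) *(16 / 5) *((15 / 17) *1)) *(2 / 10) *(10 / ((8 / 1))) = 0.18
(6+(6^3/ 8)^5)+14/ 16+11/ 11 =114791319/8 = 14348914.88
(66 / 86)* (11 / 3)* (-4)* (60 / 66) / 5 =-88/43 = -2.05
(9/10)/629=9/6290 = 0.00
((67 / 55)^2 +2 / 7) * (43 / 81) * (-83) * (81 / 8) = -133741137/169400 = -789.50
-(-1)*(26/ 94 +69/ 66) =1.32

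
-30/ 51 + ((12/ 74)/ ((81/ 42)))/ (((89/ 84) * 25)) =-2456422/4198575 = -0.59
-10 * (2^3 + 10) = -180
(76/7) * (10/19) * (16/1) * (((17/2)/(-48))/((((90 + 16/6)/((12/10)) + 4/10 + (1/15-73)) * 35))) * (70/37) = -10200/54649 = -0.19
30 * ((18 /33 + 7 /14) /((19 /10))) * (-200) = -690000/209 = -3301.44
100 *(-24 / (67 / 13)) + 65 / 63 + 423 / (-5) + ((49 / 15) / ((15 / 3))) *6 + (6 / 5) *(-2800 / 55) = -703906502/1160775 = -606.41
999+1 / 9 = 8992/9 = 999.11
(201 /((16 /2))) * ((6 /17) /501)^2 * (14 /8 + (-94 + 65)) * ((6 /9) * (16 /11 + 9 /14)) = -138757/292053608 = 0.00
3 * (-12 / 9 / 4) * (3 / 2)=-3/2 = -1.50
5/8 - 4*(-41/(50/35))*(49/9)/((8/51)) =478217/120 = 3985.14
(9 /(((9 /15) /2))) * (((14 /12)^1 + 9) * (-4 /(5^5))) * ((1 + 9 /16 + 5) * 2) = -1281/250 = -5.12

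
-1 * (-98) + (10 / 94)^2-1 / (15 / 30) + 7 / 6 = 1287997/13254 = 97.18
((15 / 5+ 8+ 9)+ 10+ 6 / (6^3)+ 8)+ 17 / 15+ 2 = 7409/180 = 41.16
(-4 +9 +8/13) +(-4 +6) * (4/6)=271/39 = 6.95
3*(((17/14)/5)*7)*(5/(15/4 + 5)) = 102/35 = 2.91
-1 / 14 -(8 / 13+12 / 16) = -523/364 = -1.44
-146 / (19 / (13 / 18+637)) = -837967/171 = -4900.39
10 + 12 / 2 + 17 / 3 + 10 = 95/3 = 31.67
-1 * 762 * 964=-734568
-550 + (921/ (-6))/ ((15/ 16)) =-10706/15 = -713.73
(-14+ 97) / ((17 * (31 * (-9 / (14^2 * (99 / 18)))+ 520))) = 89474/9524777 = 0.01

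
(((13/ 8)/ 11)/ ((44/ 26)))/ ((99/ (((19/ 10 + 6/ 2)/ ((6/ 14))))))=57967/5749920 = 0.01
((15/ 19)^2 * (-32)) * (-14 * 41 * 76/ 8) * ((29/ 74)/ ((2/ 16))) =239702400/703 = 340970.70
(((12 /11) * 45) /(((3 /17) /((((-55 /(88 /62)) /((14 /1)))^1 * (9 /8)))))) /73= -1067175/89936 = -11.87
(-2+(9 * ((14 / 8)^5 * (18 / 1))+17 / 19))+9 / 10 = 129319881/48640 = 2658.71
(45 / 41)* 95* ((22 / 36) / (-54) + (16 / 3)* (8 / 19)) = 232.97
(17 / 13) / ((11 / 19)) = 323/143 = 2.26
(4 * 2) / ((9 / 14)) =112/9 = 12.44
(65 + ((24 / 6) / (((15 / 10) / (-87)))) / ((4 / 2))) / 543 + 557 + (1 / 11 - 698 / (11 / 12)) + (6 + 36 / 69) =-9064075/45793 = -197.94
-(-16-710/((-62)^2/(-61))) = 9097/1922 = 4.73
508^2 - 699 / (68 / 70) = 8749711/34 = 257344.44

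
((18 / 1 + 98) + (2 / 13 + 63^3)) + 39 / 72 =78051073/312 = 250163.70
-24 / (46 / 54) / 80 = -81/230 = -0.35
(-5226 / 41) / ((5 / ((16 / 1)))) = -83616/205 = -407.88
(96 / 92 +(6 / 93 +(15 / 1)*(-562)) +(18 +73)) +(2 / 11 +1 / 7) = -457740784/54901 = -8337.57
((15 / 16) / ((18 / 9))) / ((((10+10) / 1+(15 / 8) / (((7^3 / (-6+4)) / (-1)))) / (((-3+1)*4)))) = -0.19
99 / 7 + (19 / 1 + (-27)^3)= -137549/7 = -19649.86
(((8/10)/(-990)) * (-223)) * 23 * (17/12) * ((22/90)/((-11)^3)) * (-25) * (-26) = -1133509/1617165 = -0.70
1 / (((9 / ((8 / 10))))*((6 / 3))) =2/45 = 0.04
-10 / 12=-5/6 = -0.83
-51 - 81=-132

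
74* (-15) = -1110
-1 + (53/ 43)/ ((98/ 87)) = 397/4214 = 0.09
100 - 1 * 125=-25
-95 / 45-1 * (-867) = 7784/9 = 864.89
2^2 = 4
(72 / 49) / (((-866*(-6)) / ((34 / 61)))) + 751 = 971972191/1294237 = 751.00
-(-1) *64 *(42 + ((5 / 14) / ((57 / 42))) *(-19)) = 2368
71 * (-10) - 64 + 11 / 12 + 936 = 1955/12 = 162.92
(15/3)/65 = 1/13 = 0.08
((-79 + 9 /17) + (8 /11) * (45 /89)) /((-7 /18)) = 23397588/116501 = 200.84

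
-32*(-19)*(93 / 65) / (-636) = -4712/3445 = -1.37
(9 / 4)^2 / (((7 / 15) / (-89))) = -108135/112 = -965.49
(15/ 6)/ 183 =5/366 = 0.01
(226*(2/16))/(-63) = -0.45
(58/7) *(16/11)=928/77 = 12.05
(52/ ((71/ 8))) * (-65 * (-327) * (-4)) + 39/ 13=-35368107/71 = -498142.35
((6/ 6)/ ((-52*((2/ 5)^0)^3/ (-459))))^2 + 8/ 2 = 221497/2704 = 81.91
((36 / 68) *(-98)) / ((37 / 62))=-54684/629 = -86.94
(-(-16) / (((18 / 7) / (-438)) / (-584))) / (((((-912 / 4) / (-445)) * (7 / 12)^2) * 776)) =151769920/12901 = 11764.20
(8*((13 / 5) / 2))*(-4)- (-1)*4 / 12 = -41.27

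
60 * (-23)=-1380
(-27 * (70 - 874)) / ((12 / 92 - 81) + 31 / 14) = -6989976/25327 = -275.99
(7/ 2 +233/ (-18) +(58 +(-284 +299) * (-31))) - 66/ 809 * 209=-3156278/7281 = -433.50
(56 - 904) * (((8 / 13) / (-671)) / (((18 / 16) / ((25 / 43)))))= 1356800/3375801 = 0.40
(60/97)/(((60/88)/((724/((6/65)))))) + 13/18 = 12425101/1746 = 7116.32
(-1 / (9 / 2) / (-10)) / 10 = 1/450 = 0.00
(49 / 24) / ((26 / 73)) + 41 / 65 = 19853/3120 = 6.36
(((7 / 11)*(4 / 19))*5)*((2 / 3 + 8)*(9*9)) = 470.24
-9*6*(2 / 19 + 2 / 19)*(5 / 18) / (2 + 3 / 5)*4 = -1200/247 = -4.86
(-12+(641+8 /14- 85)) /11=3812/77 = 49.51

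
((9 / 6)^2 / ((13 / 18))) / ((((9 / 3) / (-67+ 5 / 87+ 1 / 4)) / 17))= -3550977/3016 = -1177.38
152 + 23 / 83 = 12639/83 = 152.28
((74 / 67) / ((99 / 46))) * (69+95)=558256/6633 = 84.16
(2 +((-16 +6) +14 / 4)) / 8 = -9/16 = -0.56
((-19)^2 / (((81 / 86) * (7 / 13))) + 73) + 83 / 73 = 32531258/41391 = 785.95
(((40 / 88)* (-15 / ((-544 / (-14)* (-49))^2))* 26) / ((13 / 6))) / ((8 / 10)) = -1125/39877376 = 0.00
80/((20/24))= 96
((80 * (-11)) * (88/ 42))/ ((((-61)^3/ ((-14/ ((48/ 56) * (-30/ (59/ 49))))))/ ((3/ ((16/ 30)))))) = 142780/4766601 = 0.03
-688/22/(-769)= 344/8459 = 0.04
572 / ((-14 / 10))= -2860/7 = -408.57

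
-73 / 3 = -24.33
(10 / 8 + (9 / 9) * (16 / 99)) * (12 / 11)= 559/363 = 1.54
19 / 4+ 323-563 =-941/4 = -235.25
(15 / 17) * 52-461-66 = -8179/17 = -481.12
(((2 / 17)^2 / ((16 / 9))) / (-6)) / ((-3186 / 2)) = 1/1227672 = 0.00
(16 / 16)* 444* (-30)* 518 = -6899760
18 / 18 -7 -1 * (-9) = 3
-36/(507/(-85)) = 1020/169 = 6.04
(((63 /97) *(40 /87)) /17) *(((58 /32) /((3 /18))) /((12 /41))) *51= 12915/388 = 33.29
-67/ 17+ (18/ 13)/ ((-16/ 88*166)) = -146269/36686 = -3.99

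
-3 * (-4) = 12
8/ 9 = 0.89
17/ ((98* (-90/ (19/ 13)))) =-323/114660 = 0.00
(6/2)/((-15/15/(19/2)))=-57/2 = -28.50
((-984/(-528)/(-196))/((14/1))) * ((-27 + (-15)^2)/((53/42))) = -1107/10388 = -0.11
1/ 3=0.33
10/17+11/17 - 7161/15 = -40474/85 = -476.16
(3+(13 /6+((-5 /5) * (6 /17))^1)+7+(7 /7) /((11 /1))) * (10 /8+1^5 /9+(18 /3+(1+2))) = 123.35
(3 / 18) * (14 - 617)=-201/2 = -100.50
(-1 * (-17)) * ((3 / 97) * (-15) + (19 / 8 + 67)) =909075/776 = 1171.49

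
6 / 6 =1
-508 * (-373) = 189484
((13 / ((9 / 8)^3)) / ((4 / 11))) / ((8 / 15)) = 47.08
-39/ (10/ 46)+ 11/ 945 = -169522/945 = -179.39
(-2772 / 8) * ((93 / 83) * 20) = -644490/83 = -7764.94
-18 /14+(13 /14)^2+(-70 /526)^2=-5500927/13557124 = -0.41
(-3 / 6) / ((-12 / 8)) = 1/3 = 0.33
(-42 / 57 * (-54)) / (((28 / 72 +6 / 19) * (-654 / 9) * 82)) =-10206/1077029 = -0.01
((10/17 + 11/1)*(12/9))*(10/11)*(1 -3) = -15760/561 = -28.09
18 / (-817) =-18/817 = -0.02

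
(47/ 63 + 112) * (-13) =-92339/63 = -1465.70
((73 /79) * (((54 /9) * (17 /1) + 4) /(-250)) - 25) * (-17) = 4262648/9875 = 431.66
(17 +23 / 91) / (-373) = -1570/33943 = -0.05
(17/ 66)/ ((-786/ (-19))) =323/51876 = 0.01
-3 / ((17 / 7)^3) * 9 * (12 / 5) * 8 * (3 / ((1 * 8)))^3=-750141/393040 = -1.91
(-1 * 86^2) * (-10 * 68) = 5029280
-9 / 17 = -0.53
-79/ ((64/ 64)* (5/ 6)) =-474/5 = -94.80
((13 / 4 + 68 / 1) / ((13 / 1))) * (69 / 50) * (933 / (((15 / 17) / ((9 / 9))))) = 20793771/2600 = 7997.60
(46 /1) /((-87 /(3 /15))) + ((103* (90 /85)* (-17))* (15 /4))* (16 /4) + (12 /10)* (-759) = -28720.91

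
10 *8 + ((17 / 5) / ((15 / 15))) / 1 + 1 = 422/5 = 84.40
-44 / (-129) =44/129 = 0.34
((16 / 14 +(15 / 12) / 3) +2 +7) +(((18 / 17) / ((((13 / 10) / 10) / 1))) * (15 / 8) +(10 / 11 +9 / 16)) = 22301207/816816 = 27.30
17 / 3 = 5.67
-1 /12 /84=-1/1008 = 0.00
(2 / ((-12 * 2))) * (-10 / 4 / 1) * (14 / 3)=35/36 = 0.97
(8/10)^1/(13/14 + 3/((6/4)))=56/205 = 0.27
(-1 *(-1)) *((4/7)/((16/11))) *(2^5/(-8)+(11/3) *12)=110/7 = 15.71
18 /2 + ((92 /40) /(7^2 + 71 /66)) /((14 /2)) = 1041834/115675 = 9.01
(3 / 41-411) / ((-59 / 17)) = 118.40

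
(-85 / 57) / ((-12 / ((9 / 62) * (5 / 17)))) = 0.01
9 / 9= 1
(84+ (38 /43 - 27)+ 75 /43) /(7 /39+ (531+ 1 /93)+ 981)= 1549938/39307117 = 0.04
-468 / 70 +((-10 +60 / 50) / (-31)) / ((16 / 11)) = -28169/4340 = -6.49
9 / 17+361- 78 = 4820/17 = 283.53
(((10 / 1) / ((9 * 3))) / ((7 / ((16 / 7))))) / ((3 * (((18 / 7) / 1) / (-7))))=-80/729 = -0.11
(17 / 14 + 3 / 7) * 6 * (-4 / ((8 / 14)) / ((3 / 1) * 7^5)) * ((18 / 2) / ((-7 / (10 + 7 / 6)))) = 4623/235298 = 0.02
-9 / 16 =-0.56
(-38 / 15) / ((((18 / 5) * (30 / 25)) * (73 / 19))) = -1805/11826 = -0.15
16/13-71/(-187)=3915/2431 = 1.61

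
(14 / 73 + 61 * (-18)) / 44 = -20035/803 = -24.95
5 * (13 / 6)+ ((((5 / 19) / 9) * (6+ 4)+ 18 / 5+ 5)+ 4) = 40571/1710 = 23.73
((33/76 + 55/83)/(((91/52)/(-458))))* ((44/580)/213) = -34857922/340939515 = -0.10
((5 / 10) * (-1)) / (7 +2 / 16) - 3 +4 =53/57 = 0.93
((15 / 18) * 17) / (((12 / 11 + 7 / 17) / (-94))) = -747065/843 = -886.20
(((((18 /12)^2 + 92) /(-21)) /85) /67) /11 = -377/5262180 = 0.00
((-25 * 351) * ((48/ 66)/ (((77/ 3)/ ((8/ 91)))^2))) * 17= -52876800/41544503 = -1.27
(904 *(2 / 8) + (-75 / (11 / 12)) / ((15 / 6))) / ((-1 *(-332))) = 1063/1826 = 0.58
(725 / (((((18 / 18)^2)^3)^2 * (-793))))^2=525625/628849 = 0.84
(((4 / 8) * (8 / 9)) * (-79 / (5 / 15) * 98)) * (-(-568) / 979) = -5989.04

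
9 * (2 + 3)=45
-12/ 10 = -1.20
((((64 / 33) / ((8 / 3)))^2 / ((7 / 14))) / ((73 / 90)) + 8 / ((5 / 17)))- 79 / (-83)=107976739/3665695 = 29.46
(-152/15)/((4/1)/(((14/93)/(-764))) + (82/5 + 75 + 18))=1064/2120073 = 0.00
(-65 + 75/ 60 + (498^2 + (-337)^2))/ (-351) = -1446037/1404 = -1029.94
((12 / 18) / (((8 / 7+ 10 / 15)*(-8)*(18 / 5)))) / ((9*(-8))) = 35/196992 = 0.00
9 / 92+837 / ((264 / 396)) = 115515/92 = 1255.60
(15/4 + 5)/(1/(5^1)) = 175/4 = 43.75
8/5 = 1.60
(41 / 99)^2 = 0.17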